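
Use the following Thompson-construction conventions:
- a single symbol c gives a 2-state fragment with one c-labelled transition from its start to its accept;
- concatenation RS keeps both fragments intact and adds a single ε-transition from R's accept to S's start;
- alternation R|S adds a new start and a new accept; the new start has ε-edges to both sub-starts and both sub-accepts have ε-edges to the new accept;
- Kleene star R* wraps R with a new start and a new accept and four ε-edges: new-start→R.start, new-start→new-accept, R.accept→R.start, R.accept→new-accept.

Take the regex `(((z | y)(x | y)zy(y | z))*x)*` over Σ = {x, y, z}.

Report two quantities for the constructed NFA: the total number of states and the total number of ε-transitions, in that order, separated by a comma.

28, 25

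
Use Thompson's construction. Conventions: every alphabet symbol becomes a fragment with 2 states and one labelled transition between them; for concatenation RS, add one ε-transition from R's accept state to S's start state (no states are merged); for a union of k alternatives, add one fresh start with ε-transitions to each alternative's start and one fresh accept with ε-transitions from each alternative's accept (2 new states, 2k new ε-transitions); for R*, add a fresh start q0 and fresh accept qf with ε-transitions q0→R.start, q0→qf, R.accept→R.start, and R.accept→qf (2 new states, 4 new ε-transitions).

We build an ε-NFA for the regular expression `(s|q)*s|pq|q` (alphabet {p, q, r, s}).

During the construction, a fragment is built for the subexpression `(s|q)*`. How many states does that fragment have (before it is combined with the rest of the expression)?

Fragment for `(s|q)*`:
Each of the 2 symbol leaves contributes a 2-state fragment.
  s|q → 6 states
  (s|q)* → 8 states

8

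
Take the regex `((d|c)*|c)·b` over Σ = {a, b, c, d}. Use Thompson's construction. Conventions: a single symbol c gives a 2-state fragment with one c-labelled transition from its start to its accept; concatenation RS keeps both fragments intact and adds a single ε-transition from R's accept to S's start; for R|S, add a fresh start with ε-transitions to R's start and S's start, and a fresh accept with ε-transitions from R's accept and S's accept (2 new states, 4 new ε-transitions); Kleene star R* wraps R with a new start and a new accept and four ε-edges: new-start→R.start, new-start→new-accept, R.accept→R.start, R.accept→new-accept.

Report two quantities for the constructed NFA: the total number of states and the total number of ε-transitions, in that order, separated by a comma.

Per subexpression:
Each of the 4 symbol leaves contributes 2 states and 0 ε-transitions.
  d|c : 6 states, 4 ε-transitions
  (d|c)* : 8 states, 8 ε-transitions
  (d|c)*|c : 12 states, 12 ε-transitions
  ((d|c)*|c)·b : 14 states, 13 ε-transitions

14, 13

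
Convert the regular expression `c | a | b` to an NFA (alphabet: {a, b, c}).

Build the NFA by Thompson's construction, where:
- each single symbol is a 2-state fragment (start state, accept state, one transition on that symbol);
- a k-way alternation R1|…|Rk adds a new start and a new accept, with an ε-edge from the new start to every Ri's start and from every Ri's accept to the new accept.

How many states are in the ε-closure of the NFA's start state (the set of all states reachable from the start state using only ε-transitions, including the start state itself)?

4

Let C(F) = |ε-closure(F.start)| within fragment F, and note whether F accepts ε. Symbol fragments have C = 1 and do not accept ε. Then:
  c | a | b — C = 1 + 1 + 1 + 1 = 4 (the new accept is not ε-reachable since no branch accepts ε)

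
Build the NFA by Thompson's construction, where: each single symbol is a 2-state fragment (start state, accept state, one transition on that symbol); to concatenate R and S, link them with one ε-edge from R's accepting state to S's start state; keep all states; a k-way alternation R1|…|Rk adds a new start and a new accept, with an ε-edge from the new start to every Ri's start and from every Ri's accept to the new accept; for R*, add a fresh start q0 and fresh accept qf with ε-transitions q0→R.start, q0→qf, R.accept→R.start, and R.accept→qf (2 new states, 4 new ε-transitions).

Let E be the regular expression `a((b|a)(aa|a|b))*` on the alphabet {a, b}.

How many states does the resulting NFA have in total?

Recursing over subexpressions:
Each of the 7 symbol leaves contributes a 2-state fragment.
  b|a = 6 states
  aa = 4 states
  aa|a|b = 10 states
  (b|a)(aa|a|b) = 16 states
  ((b|a)(aa|a|b))* = 18 states
  a((b|a)(aa|a|b))* = 20 states

20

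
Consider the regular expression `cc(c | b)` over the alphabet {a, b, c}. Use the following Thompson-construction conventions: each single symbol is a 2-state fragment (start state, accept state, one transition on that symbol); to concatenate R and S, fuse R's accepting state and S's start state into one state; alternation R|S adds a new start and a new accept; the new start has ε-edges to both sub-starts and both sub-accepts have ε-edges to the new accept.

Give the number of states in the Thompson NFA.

8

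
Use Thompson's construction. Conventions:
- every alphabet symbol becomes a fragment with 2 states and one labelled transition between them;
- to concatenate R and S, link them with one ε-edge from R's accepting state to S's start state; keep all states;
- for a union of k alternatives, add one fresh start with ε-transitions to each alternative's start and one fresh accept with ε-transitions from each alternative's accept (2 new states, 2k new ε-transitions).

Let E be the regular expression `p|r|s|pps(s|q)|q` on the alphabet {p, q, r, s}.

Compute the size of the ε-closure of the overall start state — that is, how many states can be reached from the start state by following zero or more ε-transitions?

6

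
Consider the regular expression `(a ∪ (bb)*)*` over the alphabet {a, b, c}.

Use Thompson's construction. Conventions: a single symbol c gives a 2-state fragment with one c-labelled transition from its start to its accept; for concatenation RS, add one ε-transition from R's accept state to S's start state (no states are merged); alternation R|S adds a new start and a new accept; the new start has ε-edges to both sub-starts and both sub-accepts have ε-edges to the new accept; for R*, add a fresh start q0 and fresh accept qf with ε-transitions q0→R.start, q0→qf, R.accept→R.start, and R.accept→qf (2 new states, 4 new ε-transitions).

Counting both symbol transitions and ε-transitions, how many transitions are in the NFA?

16

Recursing over subexpressions:
Each of the 3 symbol leaves contributes 1 transition (1 symbol, 0 ε).
  bb — 3 transitions (2 symbol, 1 ε)
  (bb)* — 7 transitions (2 symbol, 5 ε)
  a ∪ (bb)* — 12 transitions (3 symbol, 9 ε)
  (a ∪ (bb)*)* — 16 transitions (3 symbol, 13 ε)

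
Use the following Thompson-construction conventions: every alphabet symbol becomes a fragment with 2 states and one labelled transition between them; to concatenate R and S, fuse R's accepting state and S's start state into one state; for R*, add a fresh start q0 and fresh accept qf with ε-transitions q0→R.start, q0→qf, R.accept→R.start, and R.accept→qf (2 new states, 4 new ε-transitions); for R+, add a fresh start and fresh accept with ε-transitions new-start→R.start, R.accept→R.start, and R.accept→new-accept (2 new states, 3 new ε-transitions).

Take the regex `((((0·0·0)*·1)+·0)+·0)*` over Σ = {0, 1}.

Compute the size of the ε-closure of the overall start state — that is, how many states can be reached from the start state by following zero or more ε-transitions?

7

Work bottom-up. For each fragment F, track |ε-closure(F.start)| and whether F's accept lies in that closure (i.e. whether F accepts ε). A single-symbol fragment has closure size 1 and does not accept ε.
  0·0·0 → same as the first factor's closure: C = 1
  (0·0·0)* → the star's fresh start ε-reaches both the body's start and the fresh accept: C = 2 + 1 = 3
  (0·0·0)*·1 → C = 3 + (1−1) = 3 (closure spills across the concat boundary because the left factor accepts ε)
  ((0·0·0)*·1)+ → new start ε-reaches only the body's start; the new accept needs a symbol first: C = 1 + 3 = 4
  ((0·0·0)*·1)+·0 → same as the first factor's closure: C = 4
  (((0·0·0)*·1)+·0)+ → new start ε-reaches only the body's start; the new accept needs a symbol first: C = 1 + 4 = 5
  (((0·0·0)*·1)+·0)+·0 → same as the first factor's closure: C = 5
  ((((0·0·0)*·1)+·0)+·0)* → C = 1 (new start) + 5 (body) + 1 (new accept) = 7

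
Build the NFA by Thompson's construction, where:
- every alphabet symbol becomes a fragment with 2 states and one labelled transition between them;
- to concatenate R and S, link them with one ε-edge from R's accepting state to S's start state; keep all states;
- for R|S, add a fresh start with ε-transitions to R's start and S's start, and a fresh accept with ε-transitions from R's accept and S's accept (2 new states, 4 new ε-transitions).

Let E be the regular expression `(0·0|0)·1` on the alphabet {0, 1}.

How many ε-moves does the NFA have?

By structural recursion:
Each of the 4 symbol leaves contributes 0 ε-transitions.
  0·0 → 1 ε-transition
  0·0|0 → 5 ε-transitions
  (0·0|0)·1 → 6 ε-transitions

6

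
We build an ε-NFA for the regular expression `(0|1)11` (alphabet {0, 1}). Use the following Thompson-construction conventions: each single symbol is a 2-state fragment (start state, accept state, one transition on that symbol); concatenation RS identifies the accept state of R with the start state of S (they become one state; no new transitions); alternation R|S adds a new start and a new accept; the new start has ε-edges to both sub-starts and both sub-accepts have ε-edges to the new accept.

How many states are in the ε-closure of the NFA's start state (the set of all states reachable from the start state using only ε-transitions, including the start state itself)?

3

Let C(F) = |ε-closure(F.start)| within fragment F, and note whether F accepts ε. Symbol fragments have C = 1 and do not accept ε. Then:
  0|1 → |closure| = 1 + 1 + 1 = 3 (the new accept is not ε-reachable since no branch accepts ε)
  (0|1)11 → |closure| equals the left operand's closure size = 3 (its accept is not ε-reachable, so the closure stops there)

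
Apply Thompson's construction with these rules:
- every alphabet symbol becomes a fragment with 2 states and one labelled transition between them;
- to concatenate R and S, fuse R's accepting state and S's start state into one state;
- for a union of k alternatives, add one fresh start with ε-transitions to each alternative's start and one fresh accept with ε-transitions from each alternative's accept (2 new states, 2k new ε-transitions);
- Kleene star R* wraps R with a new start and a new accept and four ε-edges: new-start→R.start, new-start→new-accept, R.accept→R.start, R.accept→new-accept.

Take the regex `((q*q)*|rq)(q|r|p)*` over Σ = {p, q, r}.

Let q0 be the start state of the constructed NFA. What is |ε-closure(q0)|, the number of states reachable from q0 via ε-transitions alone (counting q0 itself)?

Let C(F) = |ε-closure(F.start)| within fragment F, and note whether F accepts ε. Symbol fragments have C = 1 and do not accept ε. Then:
  q* — the star's fresh start ε-reaches both the body's start and the fresh accept: |closure| = 2 + 1 = 3
  q*q — the left operand accepts ε, so the closure extends into the next operand (the shared merged state is already counted); |closure| = 3 + (1−1) = 3
  (q*q)* — the star's fresh start ε-reaches both the body's start and the fresh accept: |closure| = 2 + 3 = 5
  rq — |closure| equals the left operand's closure size = 1 (its accept is not ε-reachable, so the closure stops there)
  (q*q)*|rq — |closure| = 1 (new start) + (5 + 1) + 1 (new accept, since some branch ε-reaches its own accept) = 8
  q|r|p — new start ε-reaches every alternative's start; none of them accept ε, so the new accept is not reached: |closure| = 1 + 1 + 1 + 1 = 4
  (q|r|p)* — the star's fresh start ε-reaches both the body's start and the fresh accept: |closure| = 2 + 4 = 6
  ((q*q)*|rq)(q|r|p)* — |closure| = 8 + (6−1) = 13 (closure spills across the concat boundary because the left factor accepts ε)

13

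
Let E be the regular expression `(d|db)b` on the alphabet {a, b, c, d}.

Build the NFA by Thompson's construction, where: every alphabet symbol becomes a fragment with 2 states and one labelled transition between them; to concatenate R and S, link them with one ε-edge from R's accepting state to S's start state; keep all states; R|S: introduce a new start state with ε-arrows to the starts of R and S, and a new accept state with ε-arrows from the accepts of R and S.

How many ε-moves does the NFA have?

Recursing over subexpressions:
Each of the 4 symbol leaves contributes 0 ε-transitions.
  db : 1 ε-transition
  d|db : 5 ε-transitions
  (d|db)b : 6 ε-transitions

6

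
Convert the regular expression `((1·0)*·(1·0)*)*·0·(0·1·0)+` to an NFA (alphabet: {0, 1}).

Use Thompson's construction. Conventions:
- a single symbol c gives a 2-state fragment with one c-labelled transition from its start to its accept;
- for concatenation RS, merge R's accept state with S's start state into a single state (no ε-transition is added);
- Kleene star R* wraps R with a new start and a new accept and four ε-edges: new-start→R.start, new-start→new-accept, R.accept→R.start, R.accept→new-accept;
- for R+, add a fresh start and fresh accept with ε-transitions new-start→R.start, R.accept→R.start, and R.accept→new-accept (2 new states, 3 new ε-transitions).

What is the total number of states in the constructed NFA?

By structural recursion:
Each of the 8 symbol leaves contributes a 2-state fragment.
  1·0 — 3 states
  (1·0)* — 5 states
  1·0 — 3 states
  (1·0)* — 5 states
  (1·0)*·(1·0)* — 9 states
  ((1·0)*·(1·0)*)* — 11 states
  0·1·0 — 4 states
  (0·1·0)+ — 6 states
  ((1·0)*·(1·0)*)*·0·(0·1·0)+ — 17 states

17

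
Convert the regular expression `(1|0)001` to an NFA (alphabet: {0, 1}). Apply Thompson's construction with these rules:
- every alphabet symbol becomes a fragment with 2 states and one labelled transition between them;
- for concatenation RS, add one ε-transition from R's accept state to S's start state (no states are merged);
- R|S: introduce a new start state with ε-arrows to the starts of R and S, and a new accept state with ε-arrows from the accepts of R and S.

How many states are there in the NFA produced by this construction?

12

Building bottom-up:
Each of the 5 symbol leaves contributes a 2-state fragment.
  1|0 → 6 states
  (1|0)001 → 12 states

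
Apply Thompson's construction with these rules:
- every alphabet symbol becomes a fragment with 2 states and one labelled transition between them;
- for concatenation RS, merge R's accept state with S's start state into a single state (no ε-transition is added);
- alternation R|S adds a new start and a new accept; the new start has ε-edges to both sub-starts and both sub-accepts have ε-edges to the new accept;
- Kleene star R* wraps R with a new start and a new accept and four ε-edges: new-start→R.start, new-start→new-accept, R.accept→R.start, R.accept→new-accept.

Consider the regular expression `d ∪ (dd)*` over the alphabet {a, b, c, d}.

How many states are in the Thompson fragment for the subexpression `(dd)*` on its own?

Fragment for `(dd)*`:
Each of the 2 symbol leaves contributes a 2-state fragment.
  dd : 3 states
  (dd)* : 5 states

5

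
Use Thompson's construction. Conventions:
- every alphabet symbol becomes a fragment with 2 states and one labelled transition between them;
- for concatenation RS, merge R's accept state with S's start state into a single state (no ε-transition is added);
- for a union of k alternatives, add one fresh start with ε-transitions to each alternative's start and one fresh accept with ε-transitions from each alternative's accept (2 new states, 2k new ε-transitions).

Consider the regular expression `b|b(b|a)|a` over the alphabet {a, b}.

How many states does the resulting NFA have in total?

Per subexpression:
Each of the 5 symbol leaves contributes a 2-state fragment.
  b|a — 6 states
  b(b|a) — 7 states
  b|b(b|a)|a — 13 states

13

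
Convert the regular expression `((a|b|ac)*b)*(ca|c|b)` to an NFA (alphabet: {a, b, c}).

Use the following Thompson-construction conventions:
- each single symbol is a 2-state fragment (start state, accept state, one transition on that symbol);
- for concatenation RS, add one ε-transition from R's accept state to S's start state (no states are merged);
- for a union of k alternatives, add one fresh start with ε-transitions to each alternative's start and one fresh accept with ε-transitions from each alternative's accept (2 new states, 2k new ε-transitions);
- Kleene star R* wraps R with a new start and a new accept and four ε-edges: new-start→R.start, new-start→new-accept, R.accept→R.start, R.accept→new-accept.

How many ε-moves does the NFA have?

Per subexpression:
Each of the 9 symbol leaves contributes 0 ε-transitions.
  ac = 1 ε-transition
  a|b|ac = 7 ε-transitions
  (a|b|ac)* = 11 ε-transitions
  (a|b|ac)*b = 12 ε-transitions
  ((a|b|ac)*b)* = 16 ε-transitions
  ca = 1 ε-transition
  ca|c|b = 7 ε-transitions
  ((a|b|ac)*b)*(ca|c|b) = 24 ε-transitions

24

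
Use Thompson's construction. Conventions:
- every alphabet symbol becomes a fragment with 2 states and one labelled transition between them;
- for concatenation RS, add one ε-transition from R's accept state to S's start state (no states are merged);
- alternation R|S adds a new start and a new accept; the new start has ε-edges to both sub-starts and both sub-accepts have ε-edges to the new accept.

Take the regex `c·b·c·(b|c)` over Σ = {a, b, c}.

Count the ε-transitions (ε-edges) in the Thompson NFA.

Building bottom-up:
Each of the 5 symbol leaves contributes 0 ε-transitions.
  b|c = 4 ε-transitions
  c·b·c·(b|c) = 7 ε-transitions

7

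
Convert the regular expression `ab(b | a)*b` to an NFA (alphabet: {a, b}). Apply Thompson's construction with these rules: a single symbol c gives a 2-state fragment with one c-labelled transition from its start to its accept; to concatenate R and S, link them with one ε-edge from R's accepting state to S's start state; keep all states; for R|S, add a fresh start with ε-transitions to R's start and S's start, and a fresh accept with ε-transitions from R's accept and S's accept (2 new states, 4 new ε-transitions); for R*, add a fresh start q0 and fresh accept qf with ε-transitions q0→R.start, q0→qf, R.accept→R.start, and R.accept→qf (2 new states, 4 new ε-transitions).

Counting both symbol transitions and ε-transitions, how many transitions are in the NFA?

By structural recursion:
Each of the 5 symbol leaves contributes 1 transition (1 symbol, 0 ε).
  b | a : 6 transitions (2 symbol, 4 ε)
  (b | a)* : 10 transitions (2 symbol, 8 ε)
  ab(b | a)*b : 16 transitions (5 symbol, 11 ε)

16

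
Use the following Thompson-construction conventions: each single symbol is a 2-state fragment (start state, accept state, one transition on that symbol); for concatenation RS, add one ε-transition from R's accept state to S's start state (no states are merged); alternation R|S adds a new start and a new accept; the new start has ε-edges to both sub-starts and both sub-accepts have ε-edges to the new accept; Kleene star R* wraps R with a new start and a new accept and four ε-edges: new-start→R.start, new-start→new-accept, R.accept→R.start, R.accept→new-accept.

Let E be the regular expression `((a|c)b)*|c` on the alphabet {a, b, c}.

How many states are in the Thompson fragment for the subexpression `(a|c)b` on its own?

8

Fragment for `(a|c)b`:
Each of the 3 symbol leaves contributes a 2-state fragment.
  a|c — 6 states
  (a|c)b — 8 states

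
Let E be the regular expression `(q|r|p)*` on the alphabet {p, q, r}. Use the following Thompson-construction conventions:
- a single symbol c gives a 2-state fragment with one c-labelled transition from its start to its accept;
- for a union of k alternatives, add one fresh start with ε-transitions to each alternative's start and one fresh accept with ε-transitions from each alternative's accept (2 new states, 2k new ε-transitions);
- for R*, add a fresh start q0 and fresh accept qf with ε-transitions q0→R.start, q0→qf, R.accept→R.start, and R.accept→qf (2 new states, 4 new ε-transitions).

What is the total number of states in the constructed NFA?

Building bottom-up:
Each of the 3 symbol leaves contributes a 2-state fragment.
  q|r|p : 8 states
  (q|r|p)* : 10 states

10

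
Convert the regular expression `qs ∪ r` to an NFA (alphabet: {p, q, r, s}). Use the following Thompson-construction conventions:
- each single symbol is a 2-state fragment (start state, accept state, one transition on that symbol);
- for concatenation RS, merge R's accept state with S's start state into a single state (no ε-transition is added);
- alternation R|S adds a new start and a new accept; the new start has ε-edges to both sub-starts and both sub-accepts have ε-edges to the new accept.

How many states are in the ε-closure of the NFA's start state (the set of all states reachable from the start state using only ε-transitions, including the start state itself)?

Compute the ε-closure size of each fragment's start state recursively; a symbol fragment's start has no outgoing ε-edge, so its closure is just itself (size 1).
  qs : |ε-closure| equals the left operand's closure size = 1 (its accept is not ε-reachable, so the closure stops there)
  qs ∪ r : new start ε-reaches every alternative's start; none of them accept ε, so the new accept is not reached: |ε-closure| = 1 + 1 + 1 = 3

3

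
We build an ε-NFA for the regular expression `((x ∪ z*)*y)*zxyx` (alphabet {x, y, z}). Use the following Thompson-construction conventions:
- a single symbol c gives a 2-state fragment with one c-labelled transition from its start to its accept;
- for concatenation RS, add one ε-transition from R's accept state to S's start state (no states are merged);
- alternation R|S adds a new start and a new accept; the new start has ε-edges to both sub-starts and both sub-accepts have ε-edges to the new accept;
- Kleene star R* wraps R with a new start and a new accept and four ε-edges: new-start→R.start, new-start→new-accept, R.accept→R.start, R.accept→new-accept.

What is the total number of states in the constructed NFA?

22

Recursing over subexpressions:
Each of the 7 symbol leaves contributes a 2-state fragment.
  z* = 4 states
  x ∪ z* = 8 states
  (x ∪ z*)* = 10 states
  (x ∪ z*)*y = 12 states
  ((x ∪ z*)*y)* = 14 states
  ((x ∪ z*)*y)*zxyx = 22 states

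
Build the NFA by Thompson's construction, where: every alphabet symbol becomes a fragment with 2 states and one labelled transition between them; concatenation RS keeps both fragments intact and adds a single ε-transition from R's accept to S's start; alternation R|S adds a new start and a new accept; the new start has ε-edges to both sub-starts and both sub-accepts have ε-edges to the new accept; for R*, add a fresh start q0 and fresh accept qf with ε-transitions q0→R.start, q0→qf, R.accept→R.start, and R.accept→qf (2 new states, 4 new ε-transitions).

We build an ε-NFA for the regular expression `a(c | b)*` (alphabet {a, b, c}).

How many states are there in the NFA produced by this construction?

Bottom-up over the parse tree:
Each of the 3 symbol leaves contributes a 2-state fragment.
  c | b → 6 states
  (c | b)* → 8 states
  a(c | b)* → 10 states

10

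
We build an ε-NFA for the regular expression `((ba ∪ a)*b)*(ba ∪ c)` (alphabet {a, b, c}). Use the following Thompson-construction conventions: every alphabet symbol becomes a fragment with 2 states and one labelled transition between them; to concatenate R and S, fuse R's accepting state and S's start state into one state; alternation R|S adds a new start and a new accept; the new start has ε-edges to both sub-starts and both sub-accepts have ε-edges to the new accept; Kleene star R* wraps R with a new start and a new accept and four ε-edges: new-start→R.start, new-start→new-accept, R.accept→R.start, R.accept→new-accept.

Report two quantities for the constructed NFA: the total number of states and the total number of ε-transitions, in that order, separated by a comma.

Recursing over subexpressions:
Each of the 7 symbol leaves contributes 2 states and 0 ε-transitions.
  ba → 3 states, 0 ε-transitions
  ba ∪ a → 7 states, 4 ε-transitions
  (ba ∪ a)* → 9 states, 8 ε-transitions
  (ba ∪ a)*b → 10 states, 8 ε-transitions
  ((ba ∪ a)*b)* → 12 states, 12 ε-transitions
  ba → 3 states, 0 ε-transitions
  ba ∪ c → 7 states, 4 ε-transitions
  ((ba ∪ a)*b)*(ba ∪ c) → 18 states, 16 ε-transitions

18, 16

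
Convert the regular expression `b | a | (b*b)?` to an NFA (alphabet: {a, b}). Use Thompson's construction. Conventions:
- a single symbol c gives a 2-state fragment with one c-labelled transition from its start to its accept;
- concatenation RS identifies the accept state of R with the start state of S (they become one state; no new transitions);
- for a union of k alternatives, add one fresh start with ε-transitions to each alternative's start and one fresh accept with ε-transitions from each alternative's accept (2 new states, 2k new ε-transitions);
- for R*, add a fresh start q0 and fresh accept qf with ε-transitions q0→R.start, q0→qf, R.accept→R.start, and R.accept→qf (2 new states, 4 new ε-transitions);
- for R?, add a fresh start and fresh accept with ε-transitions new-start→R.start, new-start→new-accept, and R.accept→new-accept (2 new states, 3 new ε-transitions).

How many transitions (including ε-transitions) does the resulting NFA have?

Per subexpression:
Each of the 4 symbol leaves contributes 1 transition (1 symbol, 0 ε).
  b* = 5 transitions (1 symbol, 4 ε)
  b*b = 6 transitions (2 symbol, 4 ε)
  (b*b)? = 9 transitions (2 symbol, 7 ε)
  b | a | (b*b)? = 17 transitions (4 symbol, 13 ε)

17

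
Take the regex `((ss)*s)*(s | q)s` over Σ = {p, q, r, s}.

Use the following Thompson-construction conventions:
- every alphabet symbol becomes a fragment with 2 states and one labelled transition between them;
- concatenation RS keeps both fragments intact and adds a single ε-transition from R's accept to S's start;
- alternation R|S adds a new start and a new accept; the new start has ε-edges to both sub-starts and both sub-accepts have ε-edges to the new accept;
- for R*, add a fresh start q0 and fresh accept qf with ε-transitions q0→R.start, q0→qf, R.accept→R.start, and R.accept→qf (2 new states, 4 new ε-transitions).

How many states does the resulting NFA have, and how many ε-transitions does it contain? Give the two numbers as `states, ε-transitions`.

18, 16

Recursing over subexpressions:
Each of the 6 symbol leaves contributes 2 states and 0 ε-transitions.
  ss — 4 states, 1 ε-transition
  (ss)* — 6 states, 5 ε-transitions
  (ss)*s — 8 states, 6 ε-transitions
  ((ss)*s)* — 10 states, 10 ε-transitions
  s | q — 6 states, 4 ε-transitions
  ((ss)*s)*(s | q)s — 18 states, 16 ε-transitions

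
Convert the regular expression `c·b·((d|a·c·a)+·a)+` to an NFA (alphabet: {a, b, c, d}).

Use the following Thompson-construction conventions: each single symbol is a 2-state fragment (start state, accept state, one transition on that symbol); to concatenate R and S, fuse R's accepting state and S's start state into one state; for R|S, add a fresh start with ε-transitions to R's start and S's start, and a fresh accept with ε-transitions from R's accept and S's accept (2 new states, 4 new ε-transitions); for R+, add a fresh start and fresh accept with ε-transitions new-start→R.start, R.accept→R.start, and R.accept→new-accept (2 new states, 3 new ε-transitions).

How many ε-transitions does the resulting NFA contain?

Bottom-up over the parse tree:
Each of the 7 symbol leaves contributes 0 ε-transitions.
  a·c·a = 0 ε-transitions
  d|a·c·a = 4 ε-transitions
  (d|a·c·a)+ = 7 ε-transitions
  (d|a·c·a)+·a = 7 ε-transitions
  ((d|a·c·a)+·a)+ = 10 ε-transitions
  c·b·((d|a·c·a)+·a)+ = 10 ε-transitions

10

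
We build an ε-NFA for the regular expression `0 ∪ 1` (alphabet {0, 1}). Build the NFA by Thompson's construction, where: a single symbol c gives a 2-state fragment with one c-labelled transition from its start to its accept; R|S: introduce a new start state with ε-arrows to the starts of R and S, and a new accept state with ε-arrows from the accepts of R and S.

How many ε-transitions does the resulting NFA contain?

Per subexpression:
Each of the 2 symbol leaves contributes 0 ε-transitions.
  0 ∪ 1 — 4 ε-transitions

4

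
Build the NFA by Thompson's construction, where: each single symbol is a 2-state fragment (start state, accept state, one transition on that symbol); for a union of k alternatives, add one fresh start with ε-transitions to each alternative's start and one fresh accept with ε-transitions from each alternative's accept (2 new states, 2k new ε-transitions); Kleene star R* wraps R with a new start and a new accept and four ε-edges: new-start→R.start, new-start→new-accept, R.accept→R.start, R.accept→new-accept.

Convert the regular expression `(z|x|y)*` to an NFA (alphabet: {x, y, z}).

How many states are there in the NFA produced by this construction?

10

Per subexpression:
Each of the 3 symbol leaves contributes a 2-state fragment.
  z|x|y : 8 states
  (z|x|y)* : 10 states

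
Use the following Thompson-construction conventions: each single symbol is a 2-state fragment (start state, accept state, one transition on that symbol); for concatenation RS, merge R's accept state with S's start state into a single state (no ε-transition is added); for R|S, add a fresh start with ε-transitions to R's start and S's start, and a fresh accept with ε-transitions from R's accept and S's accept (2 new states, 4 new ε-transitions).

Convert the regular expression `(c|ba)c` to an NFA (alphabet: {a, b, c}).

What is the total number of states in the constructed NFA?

8

Bottom-up over the parse tree:
Each of the 4 symbol leaves contributes a 2-state fragment.
  ba → 3 states
  c|ba → 7 states
  (c|ba)c → 8 states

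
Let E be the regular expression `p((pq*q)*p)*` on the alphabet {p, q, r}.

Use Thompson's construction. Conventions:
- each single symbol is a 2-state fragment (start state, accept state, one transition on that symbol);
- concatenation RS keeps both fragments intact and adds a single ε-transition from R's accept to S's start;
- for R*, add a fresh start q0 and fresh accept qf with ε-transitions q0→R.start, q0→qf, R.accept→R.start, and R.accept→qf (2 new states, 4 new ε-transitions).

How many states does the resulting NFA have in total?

Per subexpression:
Each of the 5 symbol leaves contributes a 2-state fragment.
  q* → 4 states
  pq*q → 8 states
  (pq*q)* → 10 states
  (pq*q)*p → 12 states
  ((pq*q)*p)* → 14 states
  p((pq*q)*p)* → 16 states

16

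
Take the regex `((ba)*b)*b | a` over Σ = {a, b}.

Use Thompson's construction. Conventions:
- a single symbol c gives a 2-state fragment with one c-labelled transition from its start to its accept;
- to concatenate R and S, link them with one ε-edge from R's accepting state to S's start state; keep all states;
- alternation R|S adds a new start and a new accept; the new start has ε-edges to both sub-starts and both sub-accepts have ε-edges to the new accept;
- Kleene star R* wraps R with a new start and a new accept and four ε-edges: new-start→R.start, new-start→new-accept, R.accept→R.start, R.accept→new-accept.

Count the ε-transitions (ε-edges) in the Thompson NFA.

Bottom-up over the parse tree:
Each of the 5 symbol leaves contributes 0 ε-transitions.
  ba — 1 ε-transition
  (ba)* — 5 ε-transitions
  (ba)*b — 6 ε-transitions
  ((ba)*b)* — 10 ε-transitions
  ((ba)*b)*b — 11 ε-transitions
  ((ba)*b)*b | a — 15 ε-transitions

15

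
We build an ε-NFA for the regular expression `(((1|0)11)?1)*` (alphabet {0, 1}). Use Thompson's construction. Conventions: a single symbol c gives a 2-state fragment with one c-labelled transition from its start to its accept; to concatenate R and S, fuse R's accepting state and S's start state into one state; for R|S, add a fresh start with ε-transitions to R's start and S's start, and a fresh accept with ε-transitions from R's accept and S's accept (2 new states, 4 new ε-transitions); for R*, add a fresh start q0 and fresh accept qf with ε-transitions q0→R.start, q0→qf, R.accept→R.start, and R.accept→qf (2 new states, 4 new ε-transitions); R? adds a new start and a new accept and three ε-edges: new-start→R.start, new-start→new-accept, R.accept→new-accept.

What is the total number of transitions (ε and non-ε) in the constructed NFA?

16

Per subexpression:
Each of the 5 symbol leaves contributes 1 transition (1 symbol, 0 ε).
  1|0 → 6 transitions (2 symbol, 4 ε)
  (1|0)11 → 8 transitions (4 symbol, 4 ε)
  ((1|0)11)? → 11 transitions (4 symbol, 7 ε)
  ((1|0)11)?1 → 12 transitions (5 symbol, 7 ε)
  (((1|0)11)?1)* → 16 transitions (5 symbol, 11 ε)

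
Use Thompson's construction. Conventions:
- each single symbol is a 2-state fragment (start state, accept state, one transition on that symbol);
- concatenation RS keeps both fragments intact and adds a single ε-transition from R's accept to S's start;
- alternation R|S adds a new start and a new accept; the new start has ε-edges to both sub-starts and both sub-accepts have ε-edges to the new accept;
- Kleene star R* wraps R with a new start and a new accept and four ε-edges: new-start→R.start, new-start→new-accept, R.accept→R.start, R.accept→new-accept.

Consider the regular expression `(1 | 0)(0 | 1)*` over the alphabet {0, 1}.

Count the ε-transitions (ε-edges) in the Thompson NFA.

13

Recursing over subexpressions:
Each of the 4 symbol leaves contributes 0 ε-transitions.
  1 | 0 → 4 ε-transitions
  0 | 1 → 4 ε-transitions
  (0 | 1)* → 8 ε-transitions
  (1 | 0)(0 | 1)* → 13 ε-transitions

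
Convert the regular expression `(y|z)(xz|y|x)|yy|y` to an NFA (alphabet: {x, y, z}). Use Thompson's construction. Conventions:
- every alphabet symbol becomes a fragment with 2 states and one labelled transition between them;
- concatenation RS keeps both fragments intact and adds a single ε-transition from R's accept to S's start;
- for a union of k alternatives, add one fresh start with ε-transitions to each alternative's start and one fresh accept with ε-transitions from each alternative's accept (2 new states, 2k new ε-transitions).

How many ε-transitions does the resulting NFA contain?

19

Bottom-up over the parse tree:
Each of the 9 symbol leaves contributes 0 ε-transitions.
  y|z — 4 ε-transitions
  xz — 1 ε-transition
  xz|y|x — 7 ε-transitions
  (y|z)(xz|y|x) — 12 ε-transitions
  yy — 1 ε-transition
  (y|z)(xz|y|x)|yy|y — 19 ε-transitions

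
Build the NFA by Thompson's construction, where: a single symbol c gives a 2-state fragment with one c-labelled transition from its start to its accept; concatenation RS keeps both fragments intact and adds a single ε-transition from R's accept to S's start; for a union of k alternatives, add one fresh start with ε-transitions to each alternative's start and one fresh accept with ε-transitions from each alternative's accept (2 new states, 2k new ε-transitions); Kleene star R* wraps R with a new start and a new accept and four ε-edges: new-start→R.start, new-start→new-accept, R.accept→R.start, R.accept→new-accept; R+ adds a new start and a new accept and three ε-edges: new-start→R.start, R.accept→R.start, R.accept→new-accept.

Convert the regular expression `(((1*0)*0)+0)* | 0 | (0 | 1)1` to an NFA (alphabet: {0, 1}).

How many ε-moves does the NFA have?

29

Per subexpression:
Each of the 8 symbol leaves contributes 0 ε-transitions.
  1* → 4 ε-transitions
  1*0 → 5 ε-transitions
  (1*0)* → 9 ε-transitions
  (1*0)*0 → 10 ε-transitions
  ((1*0)*0)+ → 13 ε-transitions
  ((1*0)*0)+0 → 14 ε-transitions
  (((1*0)*0)+0)* → 18 ε-transitions
  0 | 1 → 4 ε-transitions
  (0 | 1)1 → 5 ε-transitions
  (((1*0)*0)+0)* | 0 | (0 | 1)1 → 29 ε-transitions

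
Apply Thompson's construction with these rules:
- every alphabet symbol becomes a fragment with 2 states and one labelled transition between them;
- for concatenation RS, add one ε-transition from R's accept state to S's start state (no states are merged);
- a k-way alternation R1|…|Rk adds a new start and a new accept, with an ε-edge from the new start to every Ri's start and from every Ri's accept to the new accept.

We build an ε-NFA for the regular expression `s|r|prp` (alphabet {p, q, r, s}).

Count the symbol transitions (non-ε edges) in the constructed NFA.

5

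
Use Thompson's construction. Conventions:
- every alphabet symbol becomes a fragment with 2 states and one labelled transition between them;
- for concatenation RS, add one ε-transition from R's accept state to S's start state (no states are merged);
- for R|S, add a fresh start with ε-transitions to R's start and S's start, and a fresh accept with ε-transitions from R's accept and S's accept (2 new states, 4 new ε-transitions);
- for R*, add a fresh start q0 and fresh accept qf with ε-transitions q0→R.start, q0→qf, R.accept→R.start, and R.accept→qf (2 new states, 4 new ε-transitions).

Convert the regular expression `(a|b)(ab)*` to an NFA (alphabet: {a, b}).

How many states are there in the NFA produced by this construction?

Recursing over subexpressions:
Each of the 4 symbol leaves contributes a 2-state fragment.
  a|b = 6 states
  ab = 4 states
  (ab)* = 6 states
  (a|b)(ab)* = 12 states

12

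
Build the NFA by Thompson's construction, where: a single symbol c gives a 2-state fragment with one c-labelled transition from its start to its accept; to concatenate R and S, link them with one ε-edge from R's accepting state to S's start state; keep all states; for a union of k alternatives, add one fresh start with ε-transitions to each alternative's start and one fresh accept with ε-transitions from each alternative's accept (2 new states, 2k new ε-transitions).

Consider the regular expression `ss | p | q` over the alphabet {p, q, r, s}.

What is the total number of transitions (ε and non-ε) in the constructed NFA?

11

Bottom-up over the parse tree:
Each of the 4 symbol leaves contributes 1 transition (1 symbol, 0 ε).
  ss = 3 transitions (2 symbol, 1 ε)
  ss | p | q = 11 transitions (4 symbol, 7 ε)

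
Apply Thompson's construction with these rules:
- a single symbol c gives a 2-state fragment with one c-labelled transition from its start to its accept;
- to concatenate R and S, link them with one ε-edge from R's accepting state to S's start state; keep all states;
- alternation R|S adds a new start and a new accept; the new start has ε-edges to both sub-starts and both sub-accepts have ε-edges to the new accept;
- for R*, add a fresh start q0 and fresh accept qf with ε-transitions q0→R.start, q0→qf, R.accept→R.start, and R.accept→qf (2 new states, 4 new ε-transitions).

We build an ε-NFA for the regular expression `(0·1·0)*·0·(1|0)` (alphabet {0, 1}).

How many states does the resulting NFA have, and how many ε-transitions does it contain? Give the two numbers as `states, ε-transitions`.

Recursing over subexpressions:
Each of the 6 symbol leaves contributes 2 states and 0 ε-transitions.
  0·1·0 = 6 states, 2 ε-transitions
  (0·1·0)* = 8 states, 6 ε-transitions
  1|0 = 6 states, 4 ε-transitions
  (0·1·0)*·0·(1|0) = 16 states, 12 ε-transitions

16, 12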